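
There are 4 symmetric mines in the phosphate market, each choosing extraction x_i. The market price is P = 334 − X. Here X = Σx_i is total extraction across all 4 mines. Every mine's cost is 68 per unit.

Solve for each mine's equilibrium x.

A representative mine's profit is π_i = x_i(334 − X) − 68x_i, with X = x_i + Σ_{j≠i} x_j.
First-order condition: 266 − 2x_i − Σ_{j≠i} x_j = 0.
With identical mines, set every x_j = x: then 266 − 2x − 3x = 0, i.e. x = 266/5 = 53.2.

53.2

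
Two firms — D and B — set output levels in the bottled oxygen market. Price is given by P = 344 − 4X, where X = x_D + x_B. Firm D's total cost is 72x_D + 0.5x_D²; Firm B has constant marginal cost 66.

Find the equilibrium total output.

Firm D's profit: π = x_D(344 − 4(x_D + x_B)) − 72x_D − 0.5x_D².
∂π/∂x_D = 272 − 9x_D − 4x_B = 0, so x_D = 272/9 − (4/9)x_B.
For B: ∂π/∂x_B = 278 − 8x_B − 4x_D = 0 ⇒ x_B = 34.75 − 0.5x_D.
Plugging x_B into D's best response: x_D = 272/9 − (4/9)(34.75 − 0.5x_D) ⇒ (7/9)x_D = 133/9, so x_D = 19.
Then x_B = 34.75 − 0.5·19 = 25.25.
Total output: 19 + 25.25 = 44.25.

44.25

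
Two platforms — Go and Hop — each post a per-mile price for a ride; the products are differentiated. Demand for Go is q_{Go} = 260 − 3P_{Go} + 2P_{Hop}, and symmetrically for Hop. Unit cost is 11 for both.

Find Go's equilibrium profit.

11625.1875

Go's profit: π = (P_{Go} − 11)(260 − 3P_{Go} + 2P_{Hop}).
∂π/∂P_{Go} = 293 − 6P_{Go} + 2P_{Hop} = 0 ⇒ P_{Go} = 293/6 + (1/3)P_{Hop}.
The game is symmetric, so in equilibrium P_{Hop} = P_{Go}: the reaction function gives (2/3)P_{Go} = 293/6, hence P_{Go} = 73.25.
q_{Go} = 260 − 3·73.25 + 2·73.25 = 186.75.
Profit = (73.25 − 11)·186.75 = 11625.1875.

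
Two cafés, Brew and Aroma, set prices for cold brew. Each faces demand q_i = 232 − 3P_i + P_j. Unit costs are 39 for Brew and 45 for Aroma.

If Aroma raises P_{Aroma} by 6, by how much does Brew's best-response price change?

1

Brew's profit: π = (P_{Brew} − 39)(232 − 3P_{Brew} + P_{Aroma}).
∂π/∂P_{Brew} = 349 − 6P_{Brew} + P_{Aroma} = 0 ⇒ P_{Brew} = 349/6 + (1/6)P_{Aroma}.
The reaction-function slope is 1/6, so a 6-unit rise in P_{Aroma} moves P_{Brew} by 1/6 × 6 = 1. Brew's best response rises — the actions are strategic complements.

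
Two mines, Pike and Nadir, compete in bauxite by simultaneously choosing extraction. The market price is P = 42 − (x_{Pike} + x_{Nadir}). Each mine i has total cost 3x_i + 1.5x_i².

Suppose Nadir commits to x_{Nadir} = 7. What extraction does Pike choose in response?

Mine Pike's profit: π = x_{Pike}(42 − (x_{Pike} + x_{Nadir})) − 3x_{Pike} − 1.5x_{Pike}².
∂π/∂x_{Pike} = 39 − 5x_{Pike} − x_{Nadir} = 0, so x_{Pike} = 7.8 − 0.2x_{Nadir}.
At x_{Nadir} = 7: x_{Pike} = 7.8 − 0.2·7 = 6.4.

6.4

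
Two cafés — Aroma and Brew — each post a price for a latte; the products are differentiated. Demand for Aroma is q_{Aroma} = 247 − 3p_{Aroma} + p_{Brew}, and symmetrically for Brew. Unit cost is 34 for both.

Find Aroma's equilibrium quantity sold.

107.4

Aroma's profit: π = (p_{Aroma} − 34)(247 − 3p_{Aroma} + p_{Brew}).
∂π/∂p_{Aroma} = 349 − 6p_{Aroma} + p_{Brew} = 0 ⇒ p_{Aroma} = 349/6 + (1/6)p_{Brew}.
By symmetry p_{Brew} = p_{Aroma}; substituting into the reaction function, (5/6)p_{Aroma} = 349/6 and p_{Aroma} = 69.8.
q_{Aroma} = 247 − 3·69.8 + 69.8 = 107.4.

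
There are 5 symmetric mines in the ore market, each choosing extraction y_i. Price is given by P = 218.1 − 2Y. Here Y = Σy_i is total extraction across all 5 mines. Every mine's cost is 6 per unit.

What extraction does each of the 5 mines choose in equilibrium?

A representative mine's profit is π_i = y_i(218.1 − 2Y) − 6y_i, with Y = y_i + Σ_{j≠i} y_j.
First-order condition: 212.1 − 4y_i − 2Σ_{j≠i} y_j = 0.
Imposing symmetry (y_j = y for all j) turns Σ_{j≠i} y_j into 4y, so 212.1 = 12y and y = 17.675.

17.675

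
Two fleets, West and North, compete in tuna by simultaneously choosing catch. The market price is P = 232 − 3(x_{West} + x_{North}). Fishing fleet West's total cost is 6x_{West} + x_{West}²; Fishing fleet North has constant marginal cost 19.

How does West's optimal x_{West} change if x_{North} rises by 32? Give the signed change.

-12

Fishing fleet West's profit: π = x_{West}(232 − 3(x_{West} + x_{North})) − 6x_{West} − x_{West}².
∂π/∂x_{West} = 226 − 8x_{West} − 3x_{North} = 0, so x_{West} = 28.25 − 0.375x_{North}.
The reaction-function slope is −0.375, so a 32-unit rise in x_{North} moves x_{West} by −0.375 × 32 = −12. West's best response falls — the actions are strategic substitutes.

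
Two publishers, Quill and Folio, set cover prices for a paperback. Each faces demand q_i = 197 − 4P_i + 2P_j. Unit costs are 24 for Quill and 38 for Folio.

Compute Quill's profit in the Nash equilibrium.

Quill's profit: π = (P_{Quill} − 24)(197 − 4P_{Quill} + 2P_{Folio}).
∂π/∂P_{Quill} = 293 − 8P_{Quill} + 2P_{Folio} = 0 ⇒ P_{Quill} = 36.625 + 0.25P_{Folio}.
Similarly P_{Folio} = 43.625 + 0.25P_{Quill}.
Solving the two reaction functions simultaneously: (1 − (0.25)(0.25))P_{Quill} = 36.625 + 0.25·43.625, so 0.9375P_{Quill} = 1521/32 and P_{Quill} = 50.7.
Then P_{Folio} = 43.625 + 0.25·50.7 = 56.3.
q_{Quill} = 197 − 4·50.7 + 2·56.3 = 106.8.
Profit = (50.7 − 24)·106.8 = 2851.56.

2851.56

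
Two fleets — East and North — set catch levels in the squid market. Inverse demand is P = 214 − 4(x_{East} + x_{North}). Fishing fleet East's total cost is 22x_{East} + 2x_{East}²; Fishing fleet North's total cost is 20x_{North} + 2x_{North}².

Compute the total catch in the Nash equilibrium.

Fishing fleet East's profit: π = x_{East}(214 − 4(x_{East} + x_{North})) − 22x_{East} − 2x_{East}².
∂π/∂x_{East} = 192 − 12x_{East} − 4x_{North} = 0, so x_{East} = 16 − (1/3)x_{North}.
By the same steps for North: x_{North} = 97/6 − (1/3)x_{East}.
Substituting the second reaction function into the first: x_{East} = 16 − (1/3)(97/6 − (1/3)x_{East}), which gives (8/9)x_{East} = 191/18 ⇒ x_{East} = 11.9375.
Then x_{North} = 97/6 − (1/3)·11.9375 = 12.1875.
Total catch: 11.9375 + 12.1875 = 24.125.

24.125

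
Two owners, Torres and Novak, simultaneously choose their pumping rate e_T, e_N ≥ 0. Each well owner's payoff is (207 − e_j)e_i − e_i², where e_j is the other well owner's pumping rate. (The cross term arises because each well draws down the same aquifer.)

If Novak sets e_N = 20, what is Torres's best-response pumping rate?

Torres's payoff is (207 − e_N)e_T − e_T².
∂π/∂e_T = 207 − e_N − 2e_T = 0, so e_T = 103.5 − 0.5e_N.
At e_N = 20: e_T = 103.5 − 0.5·20 = 93.5.

93.5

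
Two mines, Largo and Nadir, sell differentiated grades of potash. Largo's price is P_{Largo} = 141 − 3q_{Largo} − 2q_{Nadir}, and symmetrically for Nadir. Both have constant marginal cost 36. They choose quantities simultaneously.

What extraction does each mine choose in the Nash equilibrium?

Mine Largo's profit: π = q_{Largo}(141 − 3q_{Largo} − 2q_{Nadir}) − 36q_{Largo}.
∂π/∂q_{Largo} = 105 − 6q_{Largo} − 2q_{Nadir} = 0 ⇒ q_{Largo} = 17.5 − (1/3)q_{Nadir}.
Setting q_{Largo} = q_{Nadir} in the reaction function: q_{Largo} = 17.5 − (1/3)q_{Largo}, so q_{Largo} = 17.5 / (4/3) = 13.125.

13.125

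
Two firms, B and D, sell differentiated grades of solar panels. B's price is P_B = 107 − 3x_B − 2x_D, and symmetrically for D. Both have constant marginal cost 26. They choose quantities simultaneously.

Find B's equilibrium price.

Firm B's profit: π = x_B(107 − 3x_B − 2x_D) − 26x_B.
∂π/∂x_B = 81 − 6x_B − 2x_D = 0 ⇒ x_B = 13.5 − (1/3)x_D.
By symmetry x_D = x_B; substituting into the reaction function, (4/3)x_B = 13.5 and x_B = 10.125.
P_B = 107 − 3·10.125 − 2·10.125 = 56.375.

56.375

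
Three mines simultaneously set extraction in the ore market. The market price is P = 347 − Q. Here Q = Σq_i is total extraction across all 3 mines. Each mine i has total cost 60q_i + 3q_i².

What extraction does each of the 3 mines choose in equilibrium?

A representative mine's profit is π_i = q_i(347 − Q) − 60q_i − 3q_i², with Q = q_i + Σ_{j≠i} q_j.
First-order condition: 287 − 8q_i − Σ_{j≠i} q_j = 0.
With identical mines, set every q_j = q: then 287 − 8q − 2q = 0, i.e. q = 287/10 = 28.7.

28.7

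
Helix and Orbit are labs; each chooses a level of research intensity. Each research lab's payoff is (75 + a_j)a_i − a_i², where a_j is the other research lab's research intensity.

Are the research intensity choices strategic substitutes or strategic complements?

strategic complements

Helix's payoff is (75 + a_O)a_H − a_H².
∂π/∂a_H = 75 + a_O − 2a_H = 0, so a_H = 37.5 + 0.5a_O.
The best-response slope da_H/da_O = 0.5 > 0: the reaction function is upward-sloping, so the choices are strategic complements.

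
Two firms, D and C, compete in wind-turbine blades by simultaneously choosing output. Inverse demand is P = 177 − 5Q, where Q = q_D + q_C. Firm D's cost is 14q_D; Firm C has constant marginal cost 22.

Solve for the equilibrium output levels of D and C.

Firm D's profit: π = q_D(177 − 5(q_D + q_C)) − 14q_D.
∂π/∂q_D = 163 − 10q_D − 5q_C = 0, so q_D = 16.3 − 0.5q_C.
By the same steps for C: q_C = 15.5 − 0.5q_D.
Solving the two reaction functions simultaneously: (1 − (−0.5)(−0.5))q_D = 16.3 − 0.5·15.5, so 0.75q_D = 8.55 and q_D = 11.4.
Then q_C = 15.5 − 0.5·11.4 = 9.8.

11.4, 9.8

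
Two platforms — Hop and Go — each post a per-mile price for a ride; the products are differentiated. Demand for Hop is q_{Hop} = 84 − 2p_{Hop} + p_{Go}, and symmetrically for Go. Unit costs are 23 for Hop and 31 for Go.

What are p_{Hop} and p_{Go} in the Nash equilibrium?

Hop's profit: π = (p_{Hop} − 23)(84 − 2p_{Hop} + p_{Go}).
∂π/∂p_{Hop} = 130 − 4p_{Hop} + p_{Go} = 0 ⇒ p_{Hop} = 32.5 + 0.25p_{Go}.
Similarly p_{Go} = 36.5 + 0.25p_{Hop}.
Plugging p_{Go} into Hop's best response: p_{Hop} = 32.5 + 0.25(36.5 + 0.25p_{Hop}) ⇒ 0.9375p_{Hop} = 41.625, so p_{Hop} = 44.4.
Then p_{Go} = 36.5 + 0.25·44.4 = 47.6.

44.4, 47.6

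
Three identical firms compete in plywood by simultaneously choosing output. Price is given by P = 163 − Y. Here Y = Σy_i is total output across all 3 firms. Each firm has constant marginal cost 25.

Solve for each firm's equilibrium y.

A representative firm's profit is π_i = y_i(163 − Y) − 25y_i, with Y = y_i + Σ_{j≠i} y_j.
First-order condition: 138 − 2y_i − Σ_{j≠i} y_j = 0.
With identical firms, set every y_j = y: then 138 − 2y − 2y = 0, i.e. y = 138/4 = 34.5.

34.5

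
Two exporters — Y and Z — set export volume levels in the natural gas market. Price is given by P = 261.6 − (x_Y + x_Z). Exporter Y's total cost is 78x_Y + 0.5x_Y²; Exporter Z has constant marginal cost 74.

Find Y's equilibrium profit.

1935.3696

Exporter Y's profit: π = x_Y(261.6 − (x_Y + x_Z)) − 78x_Y − 0.5x_Y².
∂π/∂x_Y = 183.6 − 3x_Y − x_Z = 0, so x_Y = 61.2 − (1/3)x_Z.
For Z: ∂π/∂x_Z = 187.6 − 2x_Z − x_Y = 0 ⇒ x_Z = 93.8 − 0.5x_Y.
Solving the two reaction functions simultaneously: (1 − (−1/3)(−0.5))x_Y = 61.2 − (1/3)·93.8, so (5/6)x_Y = 449/15 and x_Y = 35.92.
Then x_Z = 93.8 − 0.5·35.92 = 75.84.
Price P = 261.6 − 111.76 = 149.84.
Y's profit: (149.84 − 78)·35.92 − 0.5(35.92)² = 1935.3696.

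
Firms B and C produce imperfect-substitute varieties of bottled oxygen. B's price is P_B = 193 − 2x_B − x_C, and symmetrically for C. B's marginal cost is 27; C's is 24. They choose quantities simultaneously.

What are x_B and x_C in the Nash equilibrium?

Firm B's profit: π = x_B(193 − 2x_B − x_C) − 27x_B.
∂π/∂x_B = 166 − 4x_B − x_C = 0 ⇒ x_B = 41.5 − 0.25x_C.
Similarly x_C = 42.25 − 0.25x_B.
Substituting the second reaction function into the first: x_B = 41.5 − 0.25(42.25 − 0.25x_B), which gives 0.9375x_B = 30.9375 ⇒ x_B = 33.
Then x_C = 42.25 − 0.25·33 = 34.

33, 34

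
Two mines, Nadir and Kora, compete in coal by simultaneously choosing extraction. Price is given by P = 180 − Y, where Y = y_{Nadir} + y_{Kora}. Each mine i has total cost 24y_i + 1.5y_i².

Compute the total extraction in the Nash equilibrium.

Mine Nadir's profit: π = y_{Nadir}(180 − (y_{Nadir} + y_{Kora})) − 24y_{Nadir} − 1.5y_{Nadir}².
∂π/∂y_{Nadir} = 156 − 5y_{Nadir} − y_{Kora} = 0, so y_{Nadir} = 31.2 − 0.2y_{Kora}.
The game is symmetric, so in equilibrium y_{Kora} = y_{Nadir}: the reaction function gives 1.2y_{Nadir} = 31.2, hence y_{Nadir} = 26.
Total extraction: 26 + 26 = 52.

52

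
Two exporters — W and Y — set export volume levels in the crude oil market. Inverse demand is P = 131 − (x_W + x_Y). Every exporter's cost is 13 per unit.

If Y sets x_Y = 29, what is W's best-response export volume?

Exporter W's profit: π = x_W(131 − (x_W + x_Y)) − 13x_W.
∂π/∂x_W = 118 − 2x_W − x_Y = 0, so x_W = 59 − 0.5x_Y.
At x_Y = 29: x_W = 59 − 0.5·29 = 44.5.

44.5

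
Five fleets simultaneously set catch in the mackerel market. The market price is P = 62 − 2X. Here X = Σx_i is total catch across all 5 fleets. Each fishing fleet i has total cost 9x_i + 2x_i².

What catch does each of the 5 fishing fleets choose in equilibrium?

A representative fishing fleet's profit is π_i = x_i(62 − 2X) − 9x_i − 2x_i², with X = x_i + Σ_{j≠i} x_j.
First-order condition: 53 − 8x_i − 2Σ_{j≠i} x_j = 0.
In a symmetric equilibrium every fishing fleet chooses the same x, so Σ_{j≠i} x_j = 4x. The condition becomes 53 − 16x = 0, giving x = 53/16 = 3.3125.

3.3125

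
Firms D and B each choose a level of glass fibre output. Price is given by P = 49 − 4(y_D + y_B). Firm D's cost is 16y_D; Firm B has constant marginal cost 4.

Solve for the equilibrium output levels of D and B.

1.75, 4.75

Firm D's profit: π = y_D(49 − 4(y_D + y_B)) − 16y_D.
∂π/∂y_D = 33 − 8y_D − 4y_B = 0, so y_D = 4.125 − 0.5y_B.
By the same steps for B: y_B = 5.625 − 0.5y_D.
Solving the two reaction functions simultaneously: (1 − (−0.5)(−0.5))y_D = 4.125 − 0.5·5.625, so 0.75y_D = 1.3125 and y_D = 1.75.
Then y_B = 5.625 − 0.5·1.75 = 4.75.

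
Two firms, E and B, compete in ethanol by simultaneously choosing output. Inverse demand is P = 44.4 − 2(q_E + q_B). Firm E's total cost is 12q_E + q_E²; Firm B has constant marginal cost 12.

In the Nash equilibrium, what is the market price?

Firm E's profit: π = q_E(44.4 − 2(q_E + q_B)) − 12q_E − q_E².
∂π/∂q_E = 32.4 − 6q_E − 2q_B = 0, so q_E = 5.4 − (1/3)q_B.
For B: ∂π/∂q_B = 32.4 − 4q_B − 2q_E = 0 ⇒ q_B = 8.1 − 0.5q_E.
Solving the two reaction functions simultaneously: (1 − (−1/3)(−0.5))q_E = 5.4 − (1/3)·8.1, so (5/6)q_E = 2.7 and q_E = 3.24.
Then q_B = 8.1 − 0.5·3.24 = 6.48.
Equilibrium price: P = 44.4 − 2·9.72 = 24.96.

24.96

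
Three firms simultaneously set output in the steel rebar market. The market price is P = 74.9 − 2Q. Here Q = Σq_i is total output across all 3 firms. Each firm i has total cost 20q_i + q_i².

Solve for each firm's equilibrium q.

A representative firm's profit is π_i = q_i(74.9 − 2Q) − 20q_i − q_i², with Q = q_i + Σ_{j≠i} q_j.
First-order condition: 54.9 − 6q_i − 2Σ_{j≠i} q_j = 0.
Imposing symmetry (q_j = q for all j) turns Σ_{j≠i} q_j into 2q, so 54.9 = 10q and q = 5.49.

5.49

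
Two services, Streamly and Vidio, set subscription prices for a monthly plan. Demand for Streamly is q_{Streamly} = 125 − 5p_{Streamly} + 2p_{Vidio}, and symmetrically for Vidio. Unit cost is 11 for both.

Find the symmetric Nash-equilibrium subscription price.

22.5

Streamly's profit: π = (p_{Streamly} − 11)(125 − 5p_{Streamly} + 2p_{Vidio}).
∂π/∂p_{Streamly} = 180 − 10p_{Streamly} + 2p_{Vidio} = 0 ⇒ p_{Streamly} = 18 + 0.2p_{Vidio}.
The game is symmetric, so in equilibrium p_{Vidio} = p_{Streamly}: the reaction function gives 0.8p_{Streamly} = 18, hence p_{Streamly} = 22.5.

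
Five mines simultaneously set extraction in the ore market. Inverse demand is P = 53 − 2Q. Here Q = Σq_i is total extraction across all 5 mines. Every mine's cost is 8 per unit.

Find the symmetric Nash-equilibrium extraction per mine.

A representative mine's profit is π_i = q_i(53 − 2Q) − 8q_i, with Q = q_i + Σ_{j≠i} q_j.
First-order condition: 45 − 4q_i − 2Σ_{j≠i} q_j = 0.
With identical mines, set every q_j = q: then 45 − 4q − 8q = 0, i.e. q = 45/12 = 3.75.

3.75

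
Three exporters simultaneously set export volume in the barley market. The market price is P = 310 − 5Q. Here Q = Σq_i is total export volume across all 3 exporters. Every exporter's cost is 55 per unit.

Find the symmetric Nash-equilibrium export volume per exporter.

12.75

A representative exporter's profit is π_i = q_i(310 − 5Q) − 55q_i, with Q = q_i + Σ_{j≠i} q_j.
First-order condition: 255 − 10q_i − 5Σ_{j≠i} q_j = 0.
Imposing symmetry (q_j = q for all j) turns Σ_{j≠i} q_j into 2q, so 255 = 20q and q = 12.75.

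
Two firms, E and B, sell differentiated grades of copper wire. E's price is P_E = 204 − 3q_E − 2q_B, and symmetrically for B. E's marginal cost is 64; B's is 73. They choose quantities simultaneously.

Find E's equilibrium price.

118.1875

Firm E's profit: π = q_E(204 − 3q_E − 2q_B) − 64q_E.
∂π/∂q_E = 140 − 6q_E − 2q_B = 0 ⇒ q_E = 70/3 − (1/3)q_B.
Similarly q_B = 131/6 − (1/3)q_E.
Plugging q_B into E's best response: q_E = 70/3 − (1/3)(131/6 − (1/3)q_E) ⇒ (8/9)q_E = 289/18, so q_E = 18.0625.
Then q_B = 131/6 − (1/3)·18.0625 = 15.8125.
P_E = 204 − 3·18.0625 − 2·15.8125 = 118.1875.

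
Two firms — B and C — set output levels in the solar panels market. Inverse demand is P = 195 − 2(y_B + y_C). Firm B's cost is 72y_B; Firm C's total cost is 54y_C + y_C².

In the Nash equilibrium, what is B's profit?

1039.68

Firm B's profit: π = y_B(195 − 2(y_B + y_C)) − 72y_B.
∂π/∂y_B = 123 − 4y_B − 2y_C = 0, so y_B = 30.75 − 0.5y_C.
For C: ∂π/∂y_C = 141 − 6y_C − 2y_B = 0 ⇒ y_C = 23.5 − (1/3)y_B.
Solving the two reaction functions simultaneously: (1 − (−0.5)(−1/3))y_B = 30.75 − 0.5·23.5, so (5/6)y_B = 19 and y_B = 22.8.
Then y_C = 23.5 − (1/3)·22.8 = 15.9.
Price P = 195 − 2·38.7 = 117.6.
B's profit: (117.6 − 72)·22.8 = 1039.68.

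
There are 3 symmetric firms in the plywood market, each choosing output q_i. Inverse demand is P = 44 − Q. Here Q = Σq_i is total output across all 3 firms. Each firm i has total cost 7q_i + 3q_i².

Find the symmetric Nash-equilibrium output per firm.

3.7

A representative firm's profit is π_i = q_i(44 − Q) − 7q_i − 3q_i², with Q = q_i + Σ_{j≠i} q_j.
First-order condition: 37 − 8q_i − Σ_{j≠i} q_j = 0.
In a symmetric equilibrium every firm chooses the same q, so Σ_{j≠i} q_j = 2q. The condition becomes 37 − 10q = 0, giving q = 37/10 = 3.7.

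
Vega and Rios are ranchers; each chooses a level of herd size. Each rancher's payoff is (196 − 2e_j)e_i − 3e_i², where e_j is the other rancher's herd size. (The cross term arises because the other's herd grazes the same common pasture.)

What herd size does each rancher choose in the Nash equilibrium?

24.5

Vega's payoff is (196 − 2e_R)e_V − 3e_V².
∂π/∂e_V = 196 − 2e_R − 6e_V = 0, so e_V = 98/3 − (1/3)e_R.
The game is symmetric, so in equilibrium e_R = e_V: the reaction function gives (4/3)e_V = 98/3, hence e_V = 24.5.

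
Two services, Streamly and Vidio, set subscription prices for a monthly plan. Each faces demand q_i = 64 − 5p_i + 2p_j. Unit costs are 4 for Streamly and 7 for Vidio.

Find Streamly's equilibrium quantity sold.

Streamly's profit: π = (p_{Streamly} − 4)(64 − 5p_{Streamly} + 2p_{Vidio}).
∂π/∂p_{Streamly} = 84 − 10p_{Streamly} + 2p_{Vidio} = 0 ⇒ p_{Streamly} = 8.4 + 0.2p_{Vidio}.
Similarly p_{Vidio} = 9.9 + 0.2p_{Streamly}.
Solving the two reaction functions simultaneously: (1 − (0.2)(0.2))p_{Streamly} = 8.4 + 0.2·9.9, so 0.96p_{Streamly} = 10.38 and p_{Streamly} = 10.8125.
Then p_{Vidio} = 9.9 + 0.2·10.8125 = 12.0625.
q_{Streamly} = 64 − 5·10.8125 + 2·12.0625 = 34.0625.

34.0625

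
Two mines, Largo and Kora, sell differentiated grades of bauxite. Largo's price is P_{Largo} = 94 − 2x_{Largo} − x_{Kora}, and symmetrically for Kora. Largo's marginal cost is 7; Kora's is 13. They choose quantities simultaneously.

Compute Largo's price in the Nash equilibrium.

42.6

Mine Largo's profit: π = x_{Largo}(94 − 2x_{Largo} − x_{Kora}) − 7x_{Largo}.
∂π/∂x_{Largo} = 87 − 4x_{Largo} − x_{Kora} = 0 ⇒ x_{Largo} = 21.75 − 0.25x_{Kora}.
Similarly x_{Kora} = 20.25 − 0.25x_{Largo}.
Plugging x_{Kora} into Largo's best response: x_{Largo} = 21.75 − 0.25(20.25 − 0.25x_{Largo}) ⇒ 0.9375x_{Largo} = 16.6875, so x_{Largo} = 17.8.
Then x_{Kora} = 20.25 − 0.25·17.8 = 15.8.
P_{Largo} = 94 − 2·17.8 − 15.8 = 42.6.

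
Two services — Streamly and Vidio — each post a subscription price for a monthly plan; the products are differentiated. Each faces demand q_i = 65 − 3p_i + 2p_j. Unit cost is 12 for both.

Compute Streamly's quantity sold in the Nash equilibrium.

39.75

Streamly's profit: π = (p_{Streamly} − 12)(65 − 3p_{Streamly} + 2p_{Vidio}).
∂π/∂p_{Streamly} = 101 − 6p_{Streamly} + 2p_{Vidio} = 0 ⇒ p_{Streamly} = 101/6 + (1/3)p_{Vidio}.
Setting p_{Streamly} = p_{Vidio} in the reaction function: p_{Streamly} = 101/6 + (1/3)p_{Streamly}, so p_{Streamly} = (101/6) / (2/3) = 25.25.
q_{Streamly} = 65 − 3·25.25 + 2·25.25 = 39.75.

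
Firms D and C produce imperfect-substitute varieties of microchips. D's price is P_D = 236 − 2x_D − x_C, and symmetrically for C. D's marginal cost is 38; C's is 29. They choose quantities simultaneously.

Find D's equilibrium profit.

Firm D's profit: π = x_D(236 − 2x_D − x_C) − 38x_D.
∂π/∂x_D = 198 − 4x_D − x_C = 0 ⇒ x_D = 49.5 − 0.25x_C.
Similarly x_C = 51.75 − 0.25x_D.
Solving the two reaction functions simultaneously: (1 − (−0.25)(−0.25))x_D = 49.5 − 0.25·51.75, so 0.9375x_D = 36.5625 and x_D = 39.
Then x_C = 51.75 − 0.25·39 = 42.
P_D = 236 − 2·39 − 42 = 116.
Profit = (116 − 38)·39 = 3042.

3042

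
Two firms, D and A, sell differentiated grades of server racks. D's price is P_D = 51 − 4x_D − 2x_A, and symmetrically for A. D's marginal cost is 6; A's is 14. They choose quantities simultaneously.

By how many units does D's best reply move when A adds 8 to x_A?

-2

Firm D's profit: π = x_D(51 − 4x_D − 2x_A) − 6x_D.
∂π/∂x_D = 45 − 8x_D − 2x_A = 0 ⇒ x_D = 5.625 − 0.25x_A.
The reaction-function slope is −0.25, so an 8-unit rise in x_A moves x_D by −0.25 × 8 = −2. D's best response falls — the actions are strategic substitutes.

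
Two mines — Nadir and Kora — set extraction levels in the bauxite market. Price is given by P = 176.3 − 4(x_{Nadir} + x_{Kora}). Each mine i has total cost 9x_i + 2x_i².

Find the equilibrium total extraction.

Mine Nadir's profit: π = x_{Nadir}(176.3 − 4(x_{Nadir} + x_{Kora})) − 9x_{Nadir} − 2x_{Nadir}².
∂π/∂x_{Nadir} = 167.3 − 12x_{Nadir} − 4x_{Kora} = 0, so x_{Nadir} = 1673/120 − (1/3)x_{Kora}.
By symmetry x_{Kora} = x_{Nadir}; substituting into the reaction function, (4/3)x_{Nadir} = 1673/120 and x_{Nadir} = 1673/160.
Total extraction: 1673/160 + 1673/160 = 20.9125.

20.9125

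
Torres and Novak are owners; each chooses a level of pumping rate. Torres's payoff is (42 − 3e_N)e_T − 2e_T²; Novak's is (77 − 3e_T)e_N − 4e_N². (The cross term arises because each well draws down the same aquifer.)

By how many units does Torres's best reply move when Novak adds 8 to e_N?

-6

Expanding Torres's payoff: 42e_T − 3e_Ne_T − 2e_T².
∂π/∂e_T = 42 − 3e_N − 4e_T = 0, so e_T = 10.5 − 0.75e_N.
The reaction-function slope is −0.75, so an 8-unit rise in e_N moves e_T by −0.75 × 8 = −6. Torres's best response falls — the actions are strategic substitutes.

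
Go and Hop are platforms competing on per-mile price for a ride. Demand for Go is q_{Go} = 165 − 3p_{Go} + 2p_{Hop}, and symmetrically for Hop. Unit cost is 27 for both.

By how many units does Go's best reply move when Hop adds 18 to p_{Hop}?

Go's profit: π = (p_{Go} − 27)(165 − 3p_{Go} + 2p_{Hop}).
∂π/∂p_{Go} = 246 − 6p_{Go} + 2p_{Hop} = 0 ⇒ p_{Go} = 41 + (1/3)p_{Hop}.
The reaction-function slope is 1/3, so an 18-unit rise in p_{Hop} moves p_{Go} by 1/3 × 18 = 6. Go's best response rises — the actions are strategic complements.

6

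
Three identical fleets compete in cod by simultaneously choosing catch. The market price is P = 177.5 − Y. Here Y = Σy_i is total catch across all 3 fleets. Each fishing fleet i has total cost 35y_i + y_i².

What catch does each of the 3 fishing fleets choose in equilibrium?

23.75

A representative fishing fleet's profit is π_i = y_i(177.5 − Y) − 35y_i − y_i², with Y = y_i + Σ_{j≠i} y_j.
First-order condition: 142.5 − 4y_i − Σ_{j≠i} y_j = 0.
In a symmetric equilibrium every fishing fleet chooses the same y, so Σ_{j≠i} y_j = 2y. The condition becomes 142.5 − 6y = 0, giving y = 142.5/6 = 23.75.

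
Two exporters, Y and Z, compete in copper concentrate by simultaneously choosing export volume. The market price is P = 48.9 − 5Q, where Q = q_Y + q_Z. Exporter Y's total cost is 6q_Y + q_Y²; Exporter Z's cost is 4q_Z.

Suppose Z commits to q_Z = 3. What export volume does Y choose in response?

2.325

Exporter Y's profit: π = q_Y(48.9 − 5(q_Y + q_Z)) − 6q_Y − q_Y².
∂π/∂q_Y = 42.9 − 12q_Y − 5q_Z = 0, so q_Y = 3.575 − (5/12)q_Z.
At q_Z = 3: q_Y = 3.575 − (5/12)·3 = 2.325.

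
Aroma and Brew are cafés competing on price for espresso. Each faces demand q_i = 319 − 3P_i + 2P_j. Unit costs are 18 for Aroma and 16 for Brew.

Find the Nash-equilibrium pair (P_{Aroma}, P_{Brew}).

Aroma's profit: π = (P_{Aroma} − 18)(319 − 3P_{Aroma} + 2P_{Brew}).
∂π/∂P_{Aroma} = 373 − 6P_{Aroma} + 2P_{Brew} = 0 ⇒ P_{Aroma} = 373/6 + (1/3)P_{Brew}.
Similarly P_{Brew} = 367/6 + (1/3)P_{Aroma}.
Solving the two reaction functions simultaneously: (1 − (1/3)(1/3))P_{Aroma} = 373/6 + (1/3)·(367/6), so (8/9)P_{Aroma} = 743/9 and P_{Aroma} = 92.875.
Then P_{Brew} = 367/6 + (1/3)·92.875 = 92.125.

92.875, 92.125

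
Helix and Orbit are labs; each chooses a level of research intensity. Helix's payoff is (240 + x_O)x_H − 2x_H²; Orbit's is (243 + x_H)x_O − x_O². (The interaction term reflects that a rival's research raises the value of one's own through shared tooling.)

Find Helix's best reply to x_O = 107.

Expanding Helix's payoff: 240x_H + x_Ox_H − 2x_H².
∂π/∂x_H = 240 + x_O − 4x_H = 0, so x_H = 60 + 0.25x_O.
At x_O = 107: x_H = 60 + 0.25·107 = 86.75.

86.75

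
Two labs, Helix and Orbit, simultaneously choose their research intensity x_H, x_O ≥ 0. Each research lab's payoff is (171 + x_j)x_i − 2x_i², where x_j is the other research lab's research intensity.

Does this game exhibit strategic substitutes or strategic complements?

Helix's payoff is (171 + x_O)x_H − 2x_H².
∂π/∂x_H = 171 + x_O − 4x_H = 0, so x_H = 42.75 + 0.25x_O.
The best-response slope dx_H/dx_O = 0.25 > 0: the reaction function is upward-sloping, so the choices are strategic complements.

strategic complements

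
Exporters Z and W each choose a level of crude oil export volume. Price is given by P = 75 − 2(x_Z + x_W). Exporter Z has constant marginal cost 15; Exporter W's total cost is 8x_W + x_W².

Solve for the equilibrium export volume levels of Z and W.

11.3, 7.4

Exporter Z's profit: π = x_Z(75 − 2(x_Z + x_W)) − 15x_Z.
∂π/∂x_Z = 60 − 4x_Z − 2x_W = 0, so x_Z = 15 − 0.5x_W.
For W: ∂π/∂x_W = 67 − 6x_W − 2x_Z = 0 ⇒ x_W = 67/6 − (1/3)x_Z.
Solving the two reaction functions simultaneously: (1 − (−0.5)(−1/3))x_Z = 15 − 0.5·(67/6), so (5/6)x_Z = 113/12 and x_Z = 11.3.
Then x_W = 67/6 − (1/3)·11.3 = 7.4.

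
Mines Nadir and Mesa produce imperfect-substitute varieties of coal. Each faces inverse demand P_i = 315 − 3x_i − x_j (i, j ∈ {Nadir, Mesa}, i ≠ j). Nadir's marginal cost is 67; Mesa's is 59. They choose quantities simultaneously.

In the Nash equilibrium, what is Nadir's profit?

3717.12

Mine Nadir's profit: π = x_{Nadir}(315 − 3x_{Nadir} − x_{Mesa}) − 67x_{Nadir}.
∂π/∂x_{Nadir} = 248 − 6x_{Nadir} − x_{Mesa} = 0 ⇒ x_{Nadir} = 124/3 − (1/6)x_{Mesa}.
Similarly x_{Mesa} = 128/3 − (1/6)x_{Nadir}.
Solving the two reaction functions simultaneously: (1 − (−1/6)(−1/6))x_{Nadir} = 124/3 − (1/6)·(128/3), so (35/36)x_{Nadir} = 308/9 and x_{Nadir} = 35.2.
Then x_{Mesa} = 128/3 − (1/6)·35.2 = 36.8.
P_{Nadir} = 315 − 3·35.2 − 36.8 = 172.6.
Profit = (172.6 − 67)·35.2 = 3717.12.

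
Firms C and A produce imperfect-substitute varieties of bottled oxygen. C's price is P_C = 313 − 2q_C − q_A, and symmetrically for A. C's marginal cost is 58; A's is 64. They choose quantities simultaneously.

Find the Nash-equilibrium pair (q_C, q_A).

Firm C's profit: π = q_C(313 − 2q_C − q_A) − 58q_C.
∂π/∂q_C = 255 − 4q_C − q_A = 0 ⇒ q_C = 63.75 − 0.25q_A.
Similarly q_A = 62.25 − 0.25q_C.
Plugging q_A into C's best response: q_C = 63.75 − 0.25(62.25 − 0.25q_C) ⇒ 0.9375q_C = 48.1875, so q_C = 51.4.
Then q_A = 62.25 − 0.25·51.4 = 49.4.

51.4, 49.4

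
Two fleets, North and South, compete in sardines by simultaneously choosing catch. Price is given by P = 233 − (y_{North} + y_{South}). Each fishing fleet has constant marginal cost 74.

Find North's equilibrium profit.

2809

Fishing fleet North's profit: π = y_{North}(233 − (y_{North} + y_{South})) − 74y_{North}.
∂π/∂y_{North} = 159 − 2y_{North} − y_{South} = 0, so y_{North} = 79.5 − 0.5y_{South}.
The game is symmetric, so in equilibrium y_{South} = y_{North}: the reaction function gives 1.5y_{North} = 79.5, hence y_{North} = 53.
Price P = 233 − 106 = 127.
North's profit: (127 − 74)·53 = 2809.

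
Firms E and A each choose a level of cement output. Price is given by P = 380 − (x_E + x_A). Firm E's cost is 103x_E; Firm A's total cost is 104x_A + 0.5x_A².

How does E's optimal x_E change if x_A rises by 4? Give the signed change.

Firm E's profit: π = x_E(380 − (x_E + x_A)) − 103x_E.
∂π/∂x_E = 277 − 2x_E − x_A = 0, so x_E = 138.5 − 0.5x_A.
The reaction-function slope is −0.5, so a 4-unit rise in x_A moves x_E by −0.5 × 4 = −2. E's best response falls — the actions are strategic substitutes.

-2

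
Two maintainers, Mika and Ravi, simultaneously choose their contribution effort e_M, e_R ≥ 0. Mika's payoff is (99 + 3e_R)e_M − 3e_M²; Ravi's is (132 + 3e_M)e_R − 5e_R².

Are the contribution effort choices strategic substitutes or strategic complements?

strategic complements

Expanding Mika's payoff: 99e_M + 3e_Re_M − 3e_M².
∂π/∂e_M = 99 + 3e_R − 6e_M = 0, so e_M = 16.5 + 0.5e_R.
The best-response slope de_M/de_R = 0.5 > 0: the reaction function is upward-sloping, so the choices are strategic complements.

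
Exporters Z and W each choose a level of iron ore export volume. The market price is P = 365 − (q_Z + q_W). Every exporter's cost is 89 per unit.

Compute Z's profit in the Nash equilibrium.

8464

Exporter Z's profit: π = q_Z(365 − (q_Z + q_W)) − 89q_Z.
∂π/∂q_Z = 276 − 2q_Z − q_W = 0, so q_Z = 138 − 0.5q_W.
Setting q_Z = q_W in the reaction function: q_Z = 138 − 0.5q_Z, so q_Z = 138 / 1.5 = 92.
Price P = 365 − 184 = 181.
Z's profit: (181 − 89)·92 = 8464.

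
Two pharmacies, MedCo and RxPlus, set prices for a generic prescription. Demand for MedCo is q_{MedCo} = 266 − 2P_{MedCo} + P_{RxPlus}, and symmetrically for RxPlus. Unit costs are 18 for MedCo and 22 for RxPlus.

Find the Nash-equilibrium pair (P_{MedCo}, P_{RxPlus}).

101.2, 102.8

MedCo's profit: π = (P_{MedCo} − 18)(266 − 2P_{MedCo} + P_{RxPlus}).
∂π/∂P_{MedCo} = 302 − 4P_{MedCo} + P_{RxPlus} = 0 ⇒ P_{MedCo} = 75.5 + 0.25P_{RxPlus}.
Similarly P_{RxPlus} = 77.5 + 0.25P_{MedCo}.
Plugging P_{RxPlus} into MedCo's best response: P_{MedCo} = 75.5 + 0.25(77.5 + 0.25P_{MedCo}) ⇒ 0.9375P_{MedCo} = 94.875, so P_{MedCo} = 101.2.
Then P_{RxPlus} = 77.5 + 0.25·101.2 = 102.8.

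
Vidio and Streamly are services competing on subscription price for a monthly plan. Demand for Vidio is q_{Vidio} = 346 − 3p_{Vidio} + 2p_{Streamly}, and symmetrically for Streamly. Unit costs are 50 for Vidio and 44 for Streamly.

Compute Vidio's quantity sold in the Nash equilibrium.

218.625

Vidio's profit: π = (p_{Vidio} − 50)(346 − 3p_{Vidio} + 2p_{Streamly}).
∂π/∂p_{Vidio} = 496 − 6p_{Vidio} + 2p_{Streamly} = 0 ⇒ p_{Vidio} = 248/3 + (1/3)p_{Streamly}.
Similarly p_{Streamly} = 239/3 + (1/3)p_{Vidio}.
Plugging p_{Streamly} into Vidio's best response: p_{Vidio} = 248/3 + (1/3)(239/3 + (1/3)p_{Vidio}) ⇒ (8/9)p_{Vidio} = 983/9, so p_{Vidio} = 122.875.
Then p_{Streamly} = 239/3 + (1/3)·122.875 = 120.625.
q_{Vidio} = 346 − 3·122.875 + 2·120.625 = 218.625.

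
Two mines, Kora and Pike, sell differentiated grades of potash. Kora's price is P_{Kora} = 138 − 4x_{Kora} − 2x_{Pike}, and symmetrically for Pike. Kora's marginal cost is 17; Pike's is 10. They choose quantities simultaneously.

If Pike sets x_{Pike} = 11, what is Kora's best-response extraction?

12.375

Mine Kora's profit: π = x_{Kora}(138 − 4x_{Kora} − 2x_{Pike}) − 17x_{Kora}.
∂π/∂x_{Kora} = 121 − 8x_{Kora} − 2x_{Pike} = 0 ⇒ x_{Kora} = 15.125 − 0.25x_{Pike}.
At x_{Pike} = 11: x_{Kora} = 15.125 − 0.25·11 = 12.375.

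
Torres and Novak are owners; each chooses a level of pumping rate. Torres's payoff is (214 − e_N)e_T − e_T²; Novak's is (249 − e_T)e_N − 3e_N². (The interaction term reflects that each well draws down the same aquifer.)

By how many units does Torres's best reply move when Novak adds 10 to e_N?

Expanding Torres's payoff: 214e_T − e_Ne_T − e_T².
∂π/∂e_T = 214 − e_N − 2e_T = 0, so e_T = 107 − 0.5e_N.
The reaction-function slope is −0.5, so a 10-unit rise in e_N moves e_T by −0.5 × 10 = −5. Torres's best response falls — the actions are strategic substitutes.

-5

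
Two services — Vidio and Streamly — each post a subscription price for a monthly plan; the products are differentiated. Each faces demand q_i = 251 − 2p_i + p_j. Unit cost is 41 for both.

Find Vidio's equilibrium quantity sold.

Vidio's profit: π = (p_{Vidio} − 41)(251 − 2p_{Vidio} + p_{Streamly}).
∂π/∂p_{Vidio} = 333 − 4p_{Vidio} + p_{Streamly} = 0 ⇒ p_{Vidio} = 83.25 + 0.25p_{Streamly}.
Setting p_{Vidio} = p_{Streamly} in the reaction function: p_{Vidio} = 83.25 + 0.25p_{Vidio}, so p_{Vidio} = 83.25 / 0.75 = 111.
q_{Vidio} = 251 − 2·111 + 111 = 140.

140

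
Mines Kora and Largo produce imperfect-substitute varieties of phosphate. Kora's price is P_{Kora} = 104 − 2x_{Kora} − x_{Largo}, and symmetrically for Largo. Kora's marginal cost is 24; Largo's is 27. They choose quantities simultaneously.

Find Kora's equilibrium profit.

524.88

Mine Kora's profit: π = x_{Kora}(104 − 2x_{Kora} − x_{Largo}) − 24x_{Kora}.
∂π/∂x_{Kora} = 80 − 4x_{Kora} − x_{Largo} = 0 ⇒ x_{Kora} = 20 − 0.25x_{Largo}.
Similarly x_{Largo} = 19.25 − 0.25x_{Kora}.
Solving the two reaction functions simultaneously: (1 − (−0.25)(−0.25))x_{Kora} = 20 − 0.25·19.25, so 0.9375x_{Kora} = 15.1875 and x_{Kora} = 16.2.
Then x_{Largo} = 19.25 − 0.25·16.2 = 15.2.
P_{Kora} = 104 − 2·16.2 − 15.2 = 56.4.
Profit = (56.4 − 24)·16.2 = 524.88.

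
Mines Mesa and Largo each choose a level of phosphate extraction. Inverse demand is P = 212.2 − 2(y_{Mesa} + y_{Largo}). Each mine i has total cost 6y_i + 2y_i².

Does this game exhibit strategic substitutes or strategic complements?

strategic substitutes

Mine Mesa's profit: π = y_{Mesa}(212.2 − 2(y_{Mesa} + y_{Largo})) − 6y_{Mesa} − 2y_{Mesa}².
∂π/∂y_{Mesa} = 206.2 − 8y_{Mesa} − 2y_{Largo} = 0, so y_{Mesa} = 25.775 − 0.25y_{Largo}.
The best-response slope dy_{Mesa}/dy_{Largo} = −0.25 < 0: the reaction function is downward-sloping, so the choices are strategic substitutes.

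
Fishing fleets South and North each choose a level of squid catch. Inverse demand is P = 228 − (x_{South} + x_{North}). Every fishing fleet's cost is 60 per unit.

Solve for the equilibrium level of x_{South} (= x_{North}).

Fishing fleet South's profit: π = x_{South}(228 − (x_{South} + x_{North})) − 60x_{South}.
∂π/∂x_{South} = 168 − 2x_{South} − x_{North} = 0, so x_{South} = 84 − 0.5x_{North}.
The game is symmetric, so in equilibrium x_{North} = x_{South}: the reaction function gives 1.5x_{South} = 84, hence x_{South} = 56.

56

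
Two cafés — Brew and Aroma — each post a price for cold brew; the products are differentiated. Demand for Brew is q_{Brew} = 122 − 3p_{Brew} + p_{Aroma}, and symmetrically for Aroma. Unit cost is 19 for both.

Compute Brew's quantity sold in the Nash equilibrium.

Brew's profit: π = (p_{Brew} − 19)(122 − 3p_{Brew} + p_{Aroma}).
∂π/∂p_{Brew} = 179 − 6p_{Brew} + p_{Aroma} = 0 ⇒ p_{Brew} = 179/6 + (1/6)p_{Aroma}.
By symmetry p_{Aroma} = p_{Brew}; substituting into the reaction function, (5/6)p_{Brew} = 179/6 and p_{Brew} = 35.8.
q_{Brew} = 122 − 3·35.8 + 35.8 = 50.4.

50.4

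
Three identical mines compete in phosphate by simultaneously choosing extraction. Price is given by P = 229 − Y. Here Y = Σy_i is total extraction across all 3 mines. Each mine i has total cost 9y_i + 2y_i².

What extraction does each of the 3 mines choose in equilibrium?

A representative mine's profit is π_i = y_i(229 − Y) − 9y_i − 2y_i², with Y = y_i + Σ_{j≠i} y_j.
First-order condition: 220 − 6y_i − Σ_{j≠i} y_j = 0.
With identical mines, set every y_j = y: then 220 − 6y − 2y = 0, i.e. y = 220/8 = 27.5.

27.5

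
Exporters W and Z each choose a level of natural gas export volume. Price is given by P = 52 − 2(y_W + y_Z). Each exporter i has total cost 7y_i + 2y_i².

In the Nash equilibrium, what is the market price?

34

Exporter W's profit: π = y_W(52 − 2(y_W + y_Z)) − 7y_W − 2y_W².
∂π/∂y_W = 45 − 8y_W − 2y_Z = 0, so y_W = 5.625 − 0.25y_Z.
Setting y_W = y_Z in the reaction function: y_W = 5.625 − 0.25y_W, so y_W = 5.625 / 1.25 = 4.5.
Equilibrium price: P = 52 − 2·9 = 34.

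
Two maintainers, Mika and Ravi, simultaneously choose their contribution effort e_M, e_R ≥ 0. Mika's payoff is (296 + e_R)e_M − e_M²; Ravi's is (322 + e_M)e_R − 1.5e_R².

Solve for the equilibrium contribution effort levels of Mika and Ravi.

Expanding Mika's payoff: 296e_M + e_Re_M − e_M².
∂π/∂e_M = 296 + e_R − 2e_M = 0, so e_M = 148 + 0.5e_R.
Likewise for Ravi: e_R = 322/3 + (1/3)e_M.
Substituting the second reaction function into the first: e_M = 148 + 0.5(322/3 + (1/3)e_M), which gives (5/6)e_M = 605/3 ⇒ e_M = 242.
Then e_R = 322/3 + (1/3)·242 = 188.

242, 188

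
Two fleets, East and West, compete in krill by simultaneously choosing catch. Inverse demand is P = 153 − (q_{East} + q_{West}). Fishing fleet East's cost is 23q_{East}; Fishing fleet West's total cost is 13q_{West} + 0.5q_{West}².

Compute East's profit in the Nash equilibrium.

2500

Fishing fleet East's profit: π = q_{East}(153 − (q_{East} + q_{West})) − 23q_{East}.
∂π/∂q_{East} = 130 − 2q_{East} − q_{West} = 0, so q_{East} = 65 − 0.5q_{West}.
For West: ∂π/∂q_{West} = 140 − 3q_{West} − q_{East} = 0 ⇒ q_{West} = 140/3 − (1/3)q_{East}.
Substituting the second reaction function into the first: q_{East} = 65 − 0.5(140/3 − (1/3)q_{East}), which gives (5/6)q_{East} = 125/3 ⇒ q_{East} = 50.
Then q_{West} = 140/3 − (1/3)·50 = 30.
Price P = 153 − 80 = 73.
East's profit: (73 − 23)·50 = 2500.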